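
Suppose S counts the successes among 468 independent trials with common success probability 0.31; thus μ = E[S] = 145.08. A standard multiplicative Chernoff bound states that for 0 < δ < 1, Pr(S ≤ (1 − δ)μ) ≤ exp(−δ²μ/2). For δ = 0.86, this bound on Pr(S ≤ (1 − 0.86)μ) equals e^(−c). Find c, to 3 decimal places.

c = δ²μ/2 = 0.86²·145.08/2 = 53.6506.

53.651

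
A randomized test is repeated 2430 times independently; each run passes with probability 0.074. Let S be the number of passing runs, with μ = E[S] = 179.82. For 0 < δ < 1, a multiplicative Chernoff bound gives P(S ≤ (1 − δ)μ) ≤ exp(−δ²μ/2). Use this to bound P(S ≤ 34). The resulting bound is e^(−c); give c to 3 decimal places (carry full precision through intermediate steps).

Write 34 = (1 − δ)μ, so δ = 1 − 34/179.82 = 0.810922…
Then the exponent is δ²μ/2 = (μ − 34)²/(2μ) = 59.124325.

59.124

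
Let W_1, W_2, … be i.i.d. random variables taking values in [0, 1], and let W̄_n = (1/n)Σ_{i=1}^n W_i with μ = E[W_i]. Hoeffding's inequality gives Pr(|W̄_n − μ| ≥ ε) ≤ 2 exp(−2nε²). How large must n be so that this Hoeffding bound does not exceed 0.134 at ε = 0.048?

587

Require 2·exp(−2nε²) ≤ 0.134, i.e. 2nε² ≥ ln(2/0.134) = 2.703063.
So n ≥ 2.703063 / (2·0.048²) = 586.602.
The smallest integer n is 587.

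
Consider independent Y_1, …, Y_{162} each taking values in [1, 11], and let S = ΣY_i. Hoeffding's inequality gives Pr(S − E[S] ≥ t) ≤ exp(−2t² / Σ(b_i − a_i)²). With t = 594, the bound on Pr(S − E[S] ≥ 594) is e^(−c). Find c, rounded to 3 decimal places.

Σ(b_i − a_i)² = 162·(10)² = 16200.
c = 2t²/16200 = 2·594²/16200 = 43.5600.

43.560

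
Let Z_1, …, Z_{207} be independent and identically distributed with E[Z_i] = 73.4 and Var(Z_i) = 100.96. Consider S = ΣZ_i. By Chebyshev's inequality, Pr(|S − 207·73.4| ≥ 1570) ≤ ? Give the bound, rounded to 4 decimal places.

0.0085

Var(S) = n·Var(Z_i) = 207·100.96 = 20898.72.
Chebyshev: Pr(|S − 207·73.4| ≥ 1570) ≤ Var(S)/1570² = 20898.72/2464900 = 0.0085.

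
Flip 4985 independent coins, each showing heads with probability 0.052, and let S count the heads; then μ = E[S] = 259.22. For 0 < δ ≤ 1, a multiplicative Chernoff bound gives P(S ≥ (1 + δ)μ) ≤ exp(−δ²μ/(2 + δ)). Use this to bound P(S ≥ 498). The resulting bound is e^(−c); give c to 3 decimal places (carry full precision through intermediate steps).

75.296

Write 498 = (1 + δ)μ, so δ = 498/259.22 − 1 = 0.9211481…
Then the exponent is δ²μ/(2 + δ) = (498 − μ)² / (μ·(2 + δ)) = 75.296332.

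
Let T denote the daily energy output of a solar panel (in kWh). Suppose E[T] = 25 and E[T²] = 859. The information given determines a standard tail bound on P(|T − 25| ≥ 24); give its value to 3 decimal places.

The first two moments determine the variance, so Chebyshev's inequality is the sharpest standard bound available.
Var(T) = E[T²] − (E[T])² = 859 − 625 = 234.
Chebyshev's inequality: P(|T − μ| ≥ t) ≤ Var(T)/t² = 234/576 = 0.4062.

0.406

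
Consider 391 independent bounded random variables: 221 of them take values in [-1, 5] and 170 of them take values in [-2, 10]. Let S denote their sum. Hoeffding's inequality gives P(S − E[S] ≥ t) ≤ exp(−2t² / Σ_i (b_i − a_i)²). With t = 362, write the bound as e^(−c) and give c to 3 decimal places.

Σ(b_i − a_i)² = 221·6² + 170·12² = 32436.
c = 2t² / 32436 = 2·362² / 32436 = 8.0802.

8.080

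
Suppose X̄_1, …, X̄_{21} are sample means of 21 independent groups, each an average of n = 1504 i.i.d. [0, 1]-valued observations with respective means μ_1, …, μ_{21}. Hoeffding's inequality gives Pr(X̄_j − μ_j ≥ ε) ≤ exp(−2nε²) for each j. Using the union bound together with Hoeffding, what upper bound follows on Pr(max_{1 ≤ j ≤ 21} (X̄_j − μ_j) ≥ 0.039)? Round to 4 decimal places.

Per-experiment Hoeffding bound: exp(−2·1504·0.039²) = exp(−4.57517) = 0.010305.
Union bound over 21 events: 21·0.010305 = 0.21640.

0.2164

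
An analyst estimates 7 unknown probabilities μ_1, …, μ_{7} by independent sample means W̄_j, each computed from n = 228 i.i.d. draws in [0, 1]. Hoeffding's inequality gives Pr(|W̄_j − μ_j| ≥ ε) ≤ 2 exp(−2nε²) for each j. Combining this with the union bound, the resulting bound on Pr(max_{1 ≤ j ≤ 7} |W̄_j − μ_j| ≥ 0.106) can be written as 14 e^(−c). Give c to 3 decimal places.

Union bound over the 7 events: Pr(max_{1 ≤ j ≤ 7} |W̄_j − μ_j| ≥ 0.106) ≤ 7·2·exp(−2nε²) = 14 exp(−2·228·0.106²).
So c = 2·228·0.106² = 5.1236.

5.124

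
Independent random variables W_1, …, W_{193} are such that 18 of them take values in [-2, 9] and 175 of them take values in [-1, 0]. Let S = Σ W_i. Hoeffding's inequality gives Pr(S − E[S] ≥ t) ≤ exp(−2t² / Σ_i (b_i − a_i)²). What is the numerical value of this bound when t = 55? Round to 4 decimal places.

Σ(b_i − a_i)² = 18·11² + 175·1² = 2353.
Exponent = 2·55² / 2353 = 2.57119.
Bound = exp(−2.57119) = 0.07644.

0.0764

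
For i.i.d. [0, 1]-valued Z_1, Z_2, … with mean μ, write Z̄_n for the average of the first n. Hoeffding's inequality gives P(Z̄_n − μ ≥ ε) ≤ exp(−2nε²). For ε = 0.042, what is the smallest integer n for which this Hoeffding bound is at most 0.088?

689

Require exp(−2nε²) ≤ 0.088, i.e. 2nε² ≥ ln(1/0.088) = 2.430418.
So n ≥ 2.430418 / (2·0.042²) = 688.894.
The smallest integer n is 689.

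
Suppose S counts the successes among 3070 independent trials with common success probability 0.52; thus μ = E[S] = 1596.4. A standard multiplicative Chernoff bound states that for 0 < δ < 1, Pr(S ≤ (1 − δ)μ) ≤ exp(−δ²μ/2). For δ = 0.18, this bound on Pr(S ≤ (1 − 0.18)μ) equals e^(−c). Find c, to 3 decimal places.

c = δ²μ/2 = 0.18²·1596.4/2 = 25.8617.

25.862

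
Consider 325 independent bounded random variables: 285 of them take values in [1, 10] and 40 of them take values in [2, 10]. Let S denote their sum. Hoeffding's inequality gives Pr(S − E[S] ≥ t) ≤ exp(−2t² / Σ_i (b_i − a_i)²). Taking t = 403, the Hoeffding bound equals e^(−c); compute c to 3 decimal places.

Σ(b_i − a_i)² = 285·9² + 40·8² = 25645.
c = 2t² / 25645 = 2·403² / 25645 = 12.6659.

12.666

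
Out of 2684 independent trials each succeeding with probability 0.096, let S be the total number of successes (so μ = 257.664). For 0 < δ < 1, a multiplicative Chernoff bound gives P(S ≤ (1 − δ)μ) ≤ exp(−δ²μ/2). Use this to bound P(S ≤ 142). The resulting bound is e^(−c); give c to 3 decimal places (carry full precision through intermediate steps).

Write 142 = (1 − δ)μ, so δ = 1 − 142/257.664 = 0.4488947…
Then the exponent is δ²μ/2 = (μ − 142)²/(2μ) = 25.960477.

25.960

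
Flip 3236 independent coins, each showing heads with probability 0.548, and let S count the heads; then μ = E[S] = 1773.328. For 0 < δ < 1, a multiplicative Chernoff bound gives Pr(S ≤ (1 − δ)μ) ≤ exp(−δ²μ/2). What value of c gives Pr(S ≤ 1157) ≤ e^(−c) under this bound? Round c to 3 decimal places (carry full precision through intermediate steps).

Write 1157 = (1 − δ)μ, so δ = 1 − 1157/1773.328 = 0.3475544…
Then the exponent is δ²μ/2 = (μ − 1157)²/(2μ) = 107.103763.

107.104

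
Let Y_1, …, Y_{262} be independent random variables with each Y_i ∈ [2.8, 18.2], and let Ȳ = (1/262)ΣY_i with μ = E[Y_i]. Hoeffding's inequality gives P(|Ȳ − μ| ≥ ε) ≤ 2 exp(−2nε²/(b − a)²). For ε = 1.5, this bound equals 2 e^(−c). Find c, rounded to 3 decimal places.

c = 2nε²/(b − a)² = 2·262·1.5² / 15.4² = 4.9713.

4.971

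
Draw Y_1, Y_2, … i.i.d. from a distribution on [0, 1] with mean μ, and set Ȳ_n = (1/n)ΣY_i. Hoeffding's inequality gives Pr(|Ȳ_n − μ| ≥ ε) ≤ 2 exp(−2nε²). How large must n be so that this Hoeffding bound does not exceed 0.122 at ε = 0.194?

Require 2·exp(−2nε²) ≤ 0.122, i.e. 2nε² ≥ ln(2/0.122) = 2.796881.
So n ≥ 2.796881 / (2·0.194²) = 37.157.
The smallest integer n is 38.

38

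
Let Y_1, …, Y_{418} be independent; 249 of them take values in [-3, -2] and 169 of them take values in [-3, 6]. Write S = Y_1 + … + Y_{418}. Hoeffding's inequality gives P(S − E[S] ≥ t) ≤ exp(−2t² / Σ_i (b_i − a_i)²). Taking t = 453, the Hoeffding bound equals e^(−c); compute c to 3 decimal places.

29.446

Σ(b_i − a_i)² = 249·1² + 169·9² = 13938.
c = 2t² / 13938 = 2·453² / 13938 = 29.4460.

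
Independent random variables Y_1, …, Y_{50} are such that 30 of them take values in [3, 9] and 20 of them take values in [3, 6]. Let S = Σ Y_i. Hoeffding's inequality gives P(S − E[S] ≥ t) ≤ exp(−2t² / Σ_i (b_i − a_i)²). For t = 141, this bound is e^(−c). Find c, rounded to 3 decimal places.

31.557

Σ(b_i − a_i)² = 30·6² + 20·3² = 1260.
c = 2t² / 1260 = 2·141² / 1260 = 31.5571.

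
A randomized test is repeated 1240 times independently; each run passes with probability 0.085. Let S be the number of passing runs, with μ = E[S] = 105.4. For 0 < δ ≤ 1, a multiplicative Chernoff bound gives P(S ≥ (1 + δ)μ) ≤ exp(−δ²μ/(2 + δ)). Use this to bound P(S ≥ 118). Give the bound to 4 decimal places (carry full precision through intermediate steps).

0.4913

Write 118 = (1 + δ)μ, so δ = 118/105.4 − 1 = 0.1195446…
Then the exponent is δ²μ/(2 + δ) = (118 − μ)² / (μ·(2 + δ)) = 0.710654.
Bound = exp(−0.710654) = 0.49132.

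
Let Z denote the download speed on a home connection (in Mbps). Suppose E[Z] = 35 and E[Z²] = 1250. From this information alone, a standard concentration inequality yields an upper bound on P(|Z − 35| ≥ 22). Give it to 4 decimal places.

0.0517

The first two moments determine the variance, so Chebyshev's inequality is the sharpest standard bound available.
Var(Z) = E[Z²] − (E[Z])² = 1250 − 1225 = 25.
Chebyshev's inequality: P(|Z − μ| ≥ t) ≤ Var(Z)/t² = 25/484 = 0.0517.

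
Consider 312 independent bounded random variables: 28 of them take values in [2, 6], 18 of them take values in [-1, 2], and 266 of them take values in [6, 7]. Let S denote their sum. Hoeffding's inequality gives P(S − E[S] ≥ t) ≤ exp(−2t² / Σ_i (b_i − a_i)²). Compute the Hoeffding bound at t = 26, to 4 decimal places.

Σ(b_i − a_i)² = 28·4² + 18·3² + 266·1² = 876.
Exponent = 2·26² / 876 = 1.54338.
Bound = exp(−1.54338) = 0.21366.

0.2137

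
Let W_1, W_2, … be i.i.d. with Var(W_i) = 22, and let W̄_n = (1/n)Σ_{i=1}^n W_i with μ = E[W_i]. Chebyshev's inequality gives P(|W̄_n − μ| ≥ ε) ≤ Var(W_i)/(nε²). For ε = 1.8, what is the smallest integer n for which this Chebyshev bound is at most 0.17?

Require 22/(n·1.8²) ≤ 0.17, i.e. n ≥ 22/(0.17·1.8²) = 39.942.
The smallest integer n is 40.

40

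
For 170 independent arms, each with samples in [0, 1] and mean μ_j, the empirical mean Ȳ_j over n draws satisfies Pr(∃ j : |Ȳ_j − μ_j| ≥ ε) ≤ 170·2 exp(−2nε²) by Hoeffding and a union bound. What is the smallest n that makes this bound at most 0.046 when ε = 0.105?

Need 2·170·exp(−2nε²) ≤ 0.046, i.e. exp(−2nε²) ≤ 0.046/340.
So 2nε² ≥ ln(340/0.046) = 8.908060.
Hence n ≥ 8.908060/(2·0.105²) = 403.994.
The smallest integer n is 404.

404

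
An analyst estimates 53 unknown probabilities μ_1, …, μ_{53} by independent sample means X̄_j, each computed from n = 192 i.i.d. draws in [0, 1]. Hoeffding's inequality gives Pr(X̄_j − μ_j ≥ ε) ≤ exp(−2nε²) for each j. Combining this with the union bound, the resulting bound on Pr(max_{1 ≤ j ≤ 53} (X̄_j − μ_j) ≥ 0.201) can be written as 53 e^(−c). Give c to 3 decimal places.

Union bound over the 53 events: Pr(max_{1 ≤ j ≤ 53} (X̄_j − μ_j) ≥ 0.201) ≤ 53·exp(−2nε²) = 53 exp(−2·192·0.201²).
So c = 2·192·0.201² = 15.5140.

15.514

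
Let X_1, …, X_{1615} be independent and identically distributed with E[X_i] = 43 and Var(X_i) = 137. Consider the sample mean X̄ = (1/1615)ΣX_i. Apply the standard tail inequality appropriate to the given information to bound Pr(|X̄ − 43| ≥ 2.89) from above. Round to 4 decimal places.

With mean and variance of each term known, Chebyshev's inequality bounds the deviation of the sum (or sample mean).
Var(X̄) = Var(X_i)/n = 137/1615 = 0.08483.
Chebyshev: Pr(|X̄ − 43| ≥ 2.89) ≤ Var(X̄)/(2.89)² = 137/(1615·2.89²) = 0.0102.

0.0102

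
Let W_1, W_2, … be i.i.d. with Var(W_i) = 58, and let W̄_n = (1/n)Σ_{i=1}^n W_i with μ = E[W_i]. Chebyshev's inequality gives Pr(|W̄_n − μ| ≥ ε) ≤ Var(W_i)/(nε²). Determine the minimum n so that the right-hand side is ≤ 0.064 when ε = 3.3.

84

Require 58/(n·3.3²) ≤ 0.064, i.e. n ≥ 58/(0.064·3.3²) = 83.219.
The smallest integer n is 84.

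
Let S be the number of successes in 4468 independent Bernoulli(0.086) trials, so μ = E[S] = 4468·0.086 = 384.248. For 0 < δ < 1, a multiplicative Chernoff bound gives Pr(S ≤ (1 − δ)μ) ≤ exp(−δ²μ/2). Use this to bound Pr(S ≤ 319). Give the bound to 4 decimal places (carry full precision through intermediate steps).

Write 319 = (1 − δ)μ, so δ = 1 − 319/384.248 = 0.169807…
Then the exponent is δ²μ/2 = (μ − 319)²/(2μ) = 5.539784.
Bound = exp(−5.539784) = 0.00393.

0.0039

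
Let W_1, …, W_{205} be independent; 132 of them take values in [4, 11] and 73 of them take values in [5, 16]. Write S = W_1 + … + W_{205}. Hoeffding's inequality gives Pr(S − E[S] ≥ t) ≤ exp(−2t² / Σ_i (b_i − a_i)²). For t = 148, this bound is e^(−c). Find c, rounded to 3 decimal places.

2.863

Σ(b_i − a_i)² = 132·7² + 73·11² = 15301.
c = 2t² / 15301 = 2·148² / 15301 = 2.8631.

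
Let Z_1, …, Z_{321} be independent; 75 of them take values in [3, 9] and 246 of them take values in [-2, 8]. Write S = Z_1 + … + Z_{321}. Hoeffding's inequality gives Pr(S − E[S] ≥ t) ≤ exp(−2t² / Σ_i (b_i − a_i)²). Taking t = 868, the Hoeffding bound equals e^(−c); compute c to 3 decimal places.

Σ(b_i − a_i)² = 75·6² + 246·10² = 27300.
c = 2t² / 27300 = 2·868² / 27300 = 55.1959.

55.196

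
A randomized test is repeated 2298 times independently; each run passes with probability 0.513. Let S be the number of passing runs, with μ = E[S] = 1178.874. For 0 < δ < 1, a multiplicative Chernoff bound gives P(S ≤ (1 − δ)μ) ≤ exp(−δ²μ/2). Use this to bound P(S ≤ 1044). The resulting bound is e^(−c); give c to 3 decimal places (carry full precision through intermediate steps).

Write 1044 = (1 − δ)μ, so δ = 1 − 1044/1178.874 = 0.1144092…
Then the exponent is δ²μ/2 = (μ − 1044)²/(2μ) = 7.715411.

7.715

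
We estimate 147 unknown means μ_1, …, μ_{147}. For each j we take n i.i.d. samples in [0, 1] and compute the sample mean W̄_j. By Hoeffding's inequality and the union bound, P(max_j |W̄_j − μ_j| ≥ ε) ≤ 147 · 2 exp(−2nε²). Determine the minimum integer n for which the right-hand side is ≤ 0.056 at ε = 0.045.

Need 2·147·exp(−2nε²) ≤ 0.056, i.e. exp(−2nε²) ≤ 0.056/294.
So 2nε² ≥ ln(294/0.056) = 8.565983.
Hence n ≥ 8.565983/(2·0.045²) = 2115.058.
The smallest integer n is 2116.

2116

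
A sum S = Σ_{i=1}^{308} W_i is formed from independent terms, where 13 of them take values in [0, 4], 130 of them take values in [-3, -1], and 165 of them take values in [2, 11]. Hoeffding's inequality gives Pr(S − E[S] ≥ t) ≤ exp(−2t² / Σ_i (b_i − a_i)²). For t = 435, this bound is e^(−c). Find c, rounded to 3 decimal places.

Σ(b_i − a_i)² = 13·4² + 130·2² + 165·9² = 14093.
c = 2t² / 14093 = 2·435² / 14093 = 26.8538.

26.854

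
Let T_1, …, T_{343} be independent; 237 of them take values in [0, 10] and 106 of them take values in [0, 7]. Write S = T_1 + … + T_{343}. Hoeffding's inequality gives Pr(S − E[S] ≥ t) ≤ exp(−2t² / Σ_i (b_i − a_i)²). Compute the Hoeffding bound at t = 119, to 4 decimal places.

0.3752

Σ(b_i − a_i)² = 237·10² + 106·7² = 28894.
Exponent = 2·119² / 28894 = 0.98020.
Bound = exp(−0.98020) = 0.37523.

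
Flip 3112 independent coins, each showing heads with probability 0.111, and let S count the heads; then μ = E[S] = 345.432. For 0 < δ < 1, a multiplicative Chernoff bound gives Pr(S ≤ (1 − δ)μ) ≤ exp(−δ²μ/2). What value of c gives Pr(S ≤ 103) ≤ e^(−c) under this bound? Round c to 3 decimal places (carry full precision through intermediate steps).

Write 103 = (1 − δ)μ, so δ = 1 − 103/345.432 = 0.7018226…
Then the exponent is δ²μ/2 = (μ − 103)²/(2μ) = 85.072134.

85.072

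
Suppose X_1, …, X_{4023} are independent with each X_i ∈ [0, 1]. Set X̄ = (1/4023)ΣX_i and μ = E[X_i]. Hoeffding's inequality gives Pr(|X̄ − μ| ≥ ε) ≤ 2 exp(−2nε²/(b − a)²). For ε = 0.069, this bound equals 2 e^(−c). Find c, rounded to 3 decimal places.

c = 2nε²/(b − a)² = 2·4023·0.069² / 1² = 38.3070.

38.307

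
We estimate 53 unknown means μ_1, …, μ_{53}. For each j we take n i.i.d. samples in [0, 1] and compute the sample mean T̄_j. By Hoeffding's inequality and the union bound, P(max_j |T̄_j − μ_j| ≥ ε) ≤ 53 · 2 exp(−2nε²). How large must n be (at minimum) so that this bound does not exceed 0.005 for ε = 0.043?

2694

Need 2·53·exp(−2nε²) ≤ 0.005, i.e. exp(−2nε²) ≤ 0.005/106.
So 2nε² ≥ ln(106/0.005) = 9.961756.
Hence n ≥ 9.961756/(2·0.043²) = 2693.823.
The smallest integer n is 2694.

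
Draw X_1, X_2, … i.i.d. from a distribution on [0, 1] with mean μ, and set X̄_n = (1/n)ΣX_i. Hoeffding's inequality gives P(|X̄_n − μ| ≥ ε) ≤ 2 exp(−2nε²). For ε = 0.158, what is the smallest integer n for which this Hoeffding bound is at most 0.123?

Require 2·exp(−2nε²) ≤ 0.123, i.e. 2nε² ≥ ln(2/0.123) = 2.788718.
So n ≥ 2.788718 / (2·0.158²) = 55.855.
The smallest integer n is 56.

56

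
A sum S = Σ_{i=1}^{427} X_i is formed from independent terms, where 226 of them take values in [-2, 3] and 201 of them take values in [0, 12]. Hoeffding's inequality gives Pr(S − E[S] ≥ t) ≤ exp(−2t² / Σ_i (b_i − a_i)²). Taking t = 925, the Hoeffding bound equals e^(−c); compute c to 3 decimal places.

Σ(b_i − a_i)² = 226·5² + 201·12² = 34594.
c = 2t² / 34594 = 2·925² / 34594 = 49.4667.

49.467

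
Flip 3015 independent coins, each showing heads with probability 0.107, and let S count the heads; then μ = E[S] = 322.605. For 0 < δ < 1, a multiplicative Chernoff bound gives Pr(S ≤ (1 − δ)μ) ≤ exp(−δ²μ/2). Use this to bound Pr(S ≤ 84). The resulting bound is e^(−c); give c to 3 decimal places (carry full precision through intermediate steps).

Write 84 = (1 − δ)μ, so δ = 1 − 84/322.605 = 0.7396197…
Then the exponent is δ²μ/2 = (μ − 84)²/(2μ) = 88.238474.

88.238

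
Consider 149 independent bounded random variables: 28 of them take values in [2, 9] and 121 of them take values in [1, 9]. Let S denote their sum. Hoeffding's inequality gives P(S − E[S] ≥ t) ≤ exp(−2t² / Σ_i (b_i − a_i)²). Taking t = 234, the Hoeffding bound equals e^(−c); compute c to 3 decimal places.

Σ(b_i − a_i)² = 28·7² + 121·8² = 9116.
c = 2t² / 9116 = 2·234² / 9116 = 12.0132.

12.013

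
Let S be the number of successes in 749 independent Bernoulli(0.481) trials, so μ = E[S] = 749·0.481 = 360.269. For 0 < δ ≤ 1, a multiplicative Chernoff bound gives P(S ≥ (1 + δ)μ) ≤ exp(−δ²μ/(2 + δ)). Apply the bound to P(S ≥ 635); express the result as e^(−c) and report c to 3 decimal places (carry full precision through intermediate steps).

Write 635 = (1 + δ)μ, so δ = 635/360.269 − 1 = 0.7625719…
Then the exponent is δ²μ/(2 + δ) = (635 − μ)² / (μ·(2 + δ)) = 75.835902.

75.836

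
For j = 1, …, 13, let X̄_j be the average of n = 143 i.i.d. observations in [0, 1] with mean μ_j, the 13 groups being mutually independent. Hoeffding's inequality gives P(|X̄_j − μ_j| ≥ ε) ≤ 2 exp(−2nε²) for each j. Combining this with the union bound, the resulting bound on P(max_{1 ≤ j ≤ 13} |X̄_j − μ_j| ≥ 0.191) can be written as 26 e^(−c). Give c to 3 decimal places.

Union bound over the 13 events: P(max_{1 ≤ j ≤ 13} |X̄_j − μ_j| ≥ 0.191) ≤ 13·2·exp(−2nε²) = 26 exp(−2·143·0.191²).
So c = 2·143·0.191² = 10.4336.

10.434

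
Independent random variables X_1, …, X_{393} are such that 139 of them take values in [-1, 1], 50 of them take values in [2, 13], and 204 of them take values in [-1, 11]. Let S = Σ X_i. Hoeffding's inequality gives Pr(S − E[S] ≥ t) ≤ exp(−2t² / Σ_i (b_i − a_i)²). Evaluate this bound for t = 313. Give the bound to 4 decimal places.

0.0043

Σ(b_i − a_i)² = 139·2² + 50·11² + 204·12² = 35982.
Exponent = 2·313² / 35982 = 5.44544.
Bound = exp(−5.44544) = 0.00432.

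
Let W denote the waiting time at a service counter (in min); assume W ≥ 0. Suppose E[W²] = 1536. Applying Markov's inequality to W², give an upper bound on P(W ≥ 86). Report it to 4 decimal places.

Since W ≥ 0, the event {W ≥ 86} is the same as {W² ≥ 7396}.
Markov's inequality applied to W² gives P(W² ≥ 7396) ≤ E[W²]/7396 = 1536/7396 = 0.2077.

0.2077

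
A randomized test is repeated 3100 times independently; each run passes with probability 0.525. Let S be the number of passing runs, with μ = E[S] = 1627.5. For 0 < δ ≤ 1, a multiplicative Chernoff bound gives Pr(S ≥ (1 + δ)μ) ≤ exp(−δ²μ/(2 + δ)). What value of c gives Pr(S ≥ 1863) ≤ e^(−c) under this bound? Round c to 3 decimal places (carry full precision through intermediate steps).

15.889

Write 1863 = (1 + δ)μ, so δ = 1863/1627.5 − 1 = 0.1447005…
Then the exponent is δ²μ/(2 + δ) = (1863 − μ)² / (μ·(2 + δ)) = 15.888913.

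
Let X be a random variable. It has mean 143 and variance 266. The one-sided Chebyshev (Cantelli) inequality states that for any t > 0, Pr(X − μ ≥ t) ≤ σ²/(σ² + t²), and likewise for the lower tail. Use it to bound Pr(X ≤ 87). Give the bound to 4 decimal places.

Here σ² = 266 and t = 56, so σ² + t² = 3402.
Cantelli's bound: 266/3402 = 0.0782.

0.0782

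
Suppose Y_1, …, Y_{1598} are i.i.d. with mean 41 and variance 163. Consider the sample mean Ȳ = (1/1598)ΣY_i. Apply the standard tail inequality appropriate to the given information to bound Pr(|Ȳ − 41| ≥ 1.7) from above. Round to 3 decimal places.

With mean and variance of each term known, Chebyshev's inequality bounds the deviation of the sum (or sample mean).
Var(Ȳ) = Var(Y_i)/n = 163/1598 = 0.102.
Chebyshev: Pr(|Ȳ − 41| ≥ 1.7) ≤ Var(Ȳ)/(1.7)² = 163/(1598·1.7²) = 0.0353.

0.035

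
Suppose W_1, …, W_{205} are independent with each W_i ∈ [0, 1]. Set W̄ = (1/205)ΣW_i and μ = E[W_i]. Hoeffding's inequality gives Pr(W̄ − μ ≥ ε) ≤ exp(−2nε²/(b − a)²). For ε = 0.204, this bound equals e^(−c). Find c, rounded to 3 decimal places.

17.063

c = 2nε²/(b − a)² = 2·205·0.204² / 1² = 17.0626.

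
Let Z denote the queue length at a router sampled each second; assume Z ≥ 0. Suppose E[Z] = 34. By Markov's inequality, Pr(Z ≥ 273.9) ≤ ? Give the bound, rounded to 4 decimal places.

0.1241

Markov's inequality: for a non-negative random variable, Pr(Z ≥ a) ≤ E[Z]/a.
Here E[Z] = 34 and a = 273.9, so the bound is 34/273.9 = 0.1241.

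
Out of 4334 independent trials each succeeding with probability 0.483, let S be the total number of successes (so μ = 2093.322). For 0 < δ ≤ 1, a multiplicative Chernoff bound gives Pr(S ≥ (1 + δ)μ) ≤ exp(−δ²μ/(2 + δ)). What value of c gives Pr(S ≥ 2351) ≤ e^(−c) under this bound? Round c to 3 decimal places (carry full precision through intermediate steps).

14.940

Write 2351 = (1 + δ)μ, so δ = 2351/2093.322 − 1 = 0.1230953…
Then the exponent is δ²μ/(2 + δ) = (2351 − μ)² / (μ·(2 + δ)) = 14.939951.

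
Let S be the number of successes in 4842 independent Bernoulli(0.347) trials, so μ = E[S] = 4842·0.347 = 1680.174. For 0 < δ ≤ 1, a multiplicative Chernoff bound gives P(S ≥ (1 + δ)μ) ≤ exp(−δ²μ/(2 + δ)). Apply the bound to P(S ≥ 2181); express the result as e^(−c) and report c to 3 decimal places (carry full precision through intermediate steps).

Write 2181 = (1 + δ)μ, so δ = 2181/1680.174 − 1 = 0.2980798…
Then the exponent is δ²μ/(2 + δ) = (2181 − μ)² / (μ·(2 + δ)) = 64.961248.

64.961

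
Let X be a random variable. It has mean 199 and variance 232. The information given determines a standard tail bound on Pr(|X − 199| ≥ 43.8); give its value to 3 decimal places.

0.121

Mean and variance are known, so Chebyshev's inequality applies.
Chebyshev: Pr(|X − μ| ≥ t) ≤ Var(X)/t².
Bound = 232 / 1918.44 = 0.1209.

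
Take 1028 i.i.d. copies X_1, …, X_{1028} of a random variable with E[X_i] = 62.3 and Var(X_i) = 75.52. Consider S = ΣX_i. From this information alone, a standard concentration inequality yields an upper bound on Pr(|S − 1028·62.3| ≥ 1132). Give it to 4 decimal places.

With mean and variance of each term known, Chebyshev's inequality bounds the deviation of the sum (or sample mean).
Var(S) = n·Var(X_i) = 1028·75.52 = 77634.56.
Chebyshev: Pr(|S − 1028·62.3| ≥ 1132) ≤ Var(S)/1132² = 77634.56/1281424 = 0.0606.

0.0606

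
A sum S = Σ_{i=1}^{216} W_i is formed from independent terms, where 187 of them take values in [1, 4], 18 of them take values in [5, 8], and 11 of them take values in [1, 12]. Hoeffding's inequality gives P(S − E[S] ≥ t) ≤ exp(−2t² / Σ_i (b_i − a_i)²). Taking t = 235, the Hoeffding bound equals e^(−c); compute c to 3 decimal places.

34.776

Σ(b_i − a_i)² = 187·3² + 18·3² + 11·11² = 3176.
c = 2t² / 3176 = 2·235² / 3176 = 34.7764.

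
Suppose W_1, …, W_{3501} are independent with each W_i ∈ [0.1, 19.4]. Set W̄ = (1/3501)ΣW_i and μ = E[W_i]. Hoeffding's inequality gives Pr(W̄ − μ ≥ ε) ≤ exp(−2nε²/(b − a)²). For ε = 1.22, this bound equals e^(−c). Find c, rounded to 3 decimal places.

c = 2nε²/(b − a)² = 2·3501·1.22² / 19.3² = 27.9787.

27.979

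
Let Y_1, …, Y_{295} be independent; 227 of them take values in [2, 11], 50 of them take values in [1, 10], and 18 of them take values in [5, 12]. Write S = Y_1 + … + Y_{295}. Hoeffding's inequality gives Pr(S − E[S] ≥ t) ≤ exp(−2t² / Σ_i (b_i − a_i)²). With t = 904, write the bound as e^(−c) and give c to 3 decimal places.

Σ(b_i − a_i)² = 227·9² + 50·9² + 18·7² = 23319.
c = 2t² / 23319 = 2·904² / 23319 = 70.0901.

70.090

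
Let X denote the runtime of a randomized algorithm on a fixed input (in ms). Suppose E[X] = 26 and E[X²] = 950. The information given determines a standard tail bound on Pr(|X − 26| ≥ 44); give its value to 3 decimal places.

0.142

The first two moments determine the variance, so Chebyshev's inequality is the sharpest standard bound available.
Var(X) = E[X²] − (E[X])² = 950 − 676 = 274.
Chebyshev's inequality: Pr(|X − μ| ≥ t) ≤ Var(X)/t² = 274/1936 = 0.1415.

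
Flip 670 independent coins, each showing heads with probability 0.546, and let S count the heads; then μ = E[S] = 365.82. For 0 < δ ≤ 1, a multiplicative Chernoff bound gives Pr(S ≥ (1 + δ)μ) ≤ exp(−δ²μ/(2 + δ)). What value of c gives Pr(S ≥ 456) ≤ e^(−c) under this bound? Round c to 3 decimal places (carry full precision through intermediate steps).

9.896

Write 456 = (1 + δ)μ, so δ = 456/365.82 − 1 = 0.2465147…
Then the exponent is δ²μ/(2 + δ) = (456 − μ)² / (μ·(2 + δ)) = 9.895637.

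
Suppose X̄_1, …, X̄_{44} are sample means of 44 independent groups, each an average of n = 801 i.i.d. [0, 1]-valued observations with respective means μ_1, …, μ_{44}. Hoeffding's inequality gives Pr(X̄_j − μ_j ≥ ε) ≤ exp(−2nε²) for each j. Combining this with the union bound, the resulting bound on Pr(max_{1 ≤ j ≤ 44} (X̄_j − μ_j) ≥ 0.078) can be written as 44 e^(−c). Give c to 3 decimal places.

9.747

Union bound over the 44 events: Pr(max_{1 ≤ j ≤ 44} (X̄_j − μ_j) ≥ 0.078) ≤ 44·exp(−2nε²) = 44 exp(−2·801·0.078²).
So c = 2·801·0.078² = 9.7466.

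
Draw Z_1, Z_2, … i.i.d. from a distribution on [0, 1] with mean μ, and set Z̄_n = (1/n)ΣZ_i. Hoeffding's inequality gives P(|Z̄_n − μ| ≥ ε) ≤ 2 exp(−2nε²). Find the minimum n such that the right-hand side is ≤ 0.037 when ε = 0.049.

831

Require 2·exp(−2nε²) ≤ 0.037, i.e. 2nε² ≥ ln(2/0.037) = 3.989985.
So n ≥ 3.989985 / (2·0.049²) = 830.901.
The smallest integer n is 831.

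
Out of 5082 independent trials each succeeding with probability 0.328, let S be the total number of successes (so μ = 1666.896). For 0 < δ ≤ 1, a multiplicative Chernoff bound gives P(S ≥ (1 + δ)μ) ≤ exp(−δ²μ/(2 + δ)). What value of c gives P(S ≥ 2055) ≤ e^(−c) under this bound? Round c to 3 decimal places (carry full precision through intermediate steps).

40.470

Write 2055 = (1 + δ)μ, so δ = 2055/1666.896 − 1 = 0.2328304…
Then the exponent is δ²μ/(2 + δ) = (2055 − μ)² / (μ·(2 + δ)) = 40.469888.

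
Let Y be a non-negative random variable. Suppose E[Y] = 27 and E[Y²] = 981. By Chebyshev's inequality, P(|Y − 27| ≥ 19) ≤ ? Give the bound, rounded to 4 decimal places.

0.6981

Var(Y) = E[Y²] − (E[Y])² = 981 − 729 = 252.
Chebyshev's inequality: P(|Y − μ| ≥ t) ≤ Var(Y)/t² = 252/361 = 0.6981.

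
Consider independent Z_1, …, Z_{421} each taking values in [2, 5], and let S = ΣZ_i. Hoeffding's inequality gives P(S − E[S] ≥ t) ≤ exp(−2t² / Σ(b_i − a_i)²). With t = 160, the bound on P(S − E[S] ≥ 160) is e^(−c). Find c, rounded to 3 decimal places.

Σ(b_i − a_i)² = 421·(3)² = 3789.
c = 2t²/3789 = 2·160²/3789 = 13.5128.

13.513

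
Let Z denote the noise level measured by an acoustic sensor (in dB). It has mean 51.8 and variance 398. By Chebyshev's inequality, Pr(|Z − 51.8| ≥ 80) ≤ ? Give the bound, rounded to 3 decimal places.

Chebyshev: Pr(|Z − μ| ≥ t) ≤ Var(Z)/t².
Bound = 398 / 6400 = 0.0622.

0.062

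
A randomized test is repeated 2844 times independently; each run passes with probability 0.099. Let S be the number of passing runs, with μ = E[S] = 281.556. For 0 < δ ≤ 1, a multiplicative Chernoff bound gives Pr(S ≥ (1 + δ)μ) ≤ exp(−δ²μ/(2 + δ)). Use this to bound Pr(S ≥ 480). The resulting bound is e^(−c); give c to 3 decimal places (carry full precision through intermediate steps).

Write 480 = (1 + δ)μ, so δ = 480/281.556 − 1 = 0.7048118…
Then the exponent is δ²μ/(2 + δ) = (480 − μ)² / (μ·(2 + δ)) = 51.709948.

51.710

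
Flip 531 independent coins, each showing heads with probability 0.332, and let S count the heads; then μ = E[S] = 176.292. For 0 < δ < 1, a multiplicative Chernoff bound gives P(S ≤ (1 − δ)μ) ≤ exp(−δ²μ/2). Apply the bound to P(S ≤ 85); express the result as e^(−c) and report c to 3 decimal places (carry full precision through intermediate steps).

23.638

Write 85 = (1 − δ)μ, so δ = 1 − 85/176.292 = 0.5178454…
Then the exponent is δ²μ/2 = (μ − 85)²/(2μ) = 23.637571.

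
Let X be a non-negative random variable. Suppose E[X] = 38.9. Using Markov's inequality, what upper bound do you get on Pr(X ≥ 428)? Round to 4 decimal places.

Markov's inequality: for a non-negative random variable, Pr(X ≥ a) ≤ E[X]/a.
Here E[X] = 38.9 and a = 428, so the bound is 38.9/428 = 0.0909.

0.0909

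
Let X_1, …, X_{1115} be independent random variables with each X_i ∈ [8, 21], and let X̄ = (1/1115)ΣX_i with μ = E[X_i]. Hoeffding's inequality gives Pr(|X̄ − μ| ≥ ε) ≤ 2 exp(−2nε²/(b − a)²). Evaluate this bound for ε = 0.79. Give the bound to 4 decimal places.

Exponent: 2nε²/(b − a)² = 2·1115·0.79² / 13² = 8.23517.
Bound = 2·exp(−8.23517) = 0.00053.

0.0005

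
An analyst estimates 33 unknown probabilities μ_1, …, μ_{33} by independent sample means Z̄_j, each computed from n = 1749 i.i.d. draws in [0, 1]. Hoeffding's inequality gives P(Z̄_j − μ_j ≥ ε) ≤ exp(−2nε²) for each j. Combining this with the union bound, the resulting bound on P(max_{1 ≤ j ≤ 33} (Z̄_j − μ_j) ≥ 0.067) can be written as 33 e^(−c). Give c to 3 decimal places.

15.703

Union bound over the 33 events: P(max_{1 ≤ j ≤ 33} (Z̄_j − μ_j) ≥ 0.067) ≤ 33·exp(−2nε²) = 33 exp(−2·1749·0.067²).
So c = 2·1749·0.067² = 15.7025.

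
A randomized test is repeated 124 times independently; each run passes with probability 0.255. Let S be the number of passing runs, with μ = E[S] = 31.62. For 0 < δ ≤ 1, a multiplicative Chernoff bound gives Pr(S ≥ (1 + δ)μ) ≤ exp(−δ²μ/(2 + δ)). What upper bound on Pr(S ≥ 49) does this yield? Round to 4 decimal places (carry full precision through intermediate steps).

Write 49 = (1 + δ)μ, so δ = 49/31.62 − 1 = 0.5496521…
Then the exponent is δ²μ/(2 + δ) = (49 − μ)² / (μ·(2 + δ)) = 3.746768.
Bound = exp(−3.746768) = 0.02359.

0.0236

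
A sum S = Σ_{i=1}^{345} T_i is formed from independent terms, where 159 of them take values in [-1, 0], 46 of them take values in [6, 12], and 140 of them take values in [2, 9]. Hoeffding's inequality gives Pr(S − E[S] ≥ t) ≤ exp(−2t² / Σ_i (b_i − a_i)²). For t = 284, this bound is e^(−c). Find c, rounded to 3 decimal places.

18.595

Σ(b_i − a_i)² = 159·1² + 46·6² + 140·7² = 8675.
c = 2t² / 8675 = 2·284² / 8675 = 18.5950.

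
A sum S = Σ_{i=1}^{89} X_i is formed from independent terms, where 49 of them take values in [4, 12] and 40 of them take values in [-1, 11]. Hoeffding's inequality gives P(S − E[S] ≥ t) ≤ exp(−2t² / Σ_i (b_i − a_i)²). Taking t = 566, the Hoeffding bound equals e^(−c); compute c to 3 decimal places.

Σ(b_i − a_i)² = 49·8² + 40·12² = 8896.
c = 2t² / 8896 = 2·566² / 8896 = 72.0225.

72.022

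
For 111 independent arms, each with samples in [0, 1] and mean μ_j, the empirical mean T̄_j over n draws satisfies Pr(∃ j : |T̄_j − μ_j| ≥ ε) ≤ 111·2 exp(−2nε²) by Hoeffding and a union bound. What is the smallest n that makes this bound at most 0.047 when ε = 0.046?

Need 2·111·exp(−2nε²) ≤ 0.047, i.e. exp(−2nε²) ≤ 0.047/222.
So 2nε² ≥ ln(222/0.047) = 8.460285.
Hence n ≥ 8.460285/(2·0.046²) = 1999.122.
The smallest integer n is 2000.

2000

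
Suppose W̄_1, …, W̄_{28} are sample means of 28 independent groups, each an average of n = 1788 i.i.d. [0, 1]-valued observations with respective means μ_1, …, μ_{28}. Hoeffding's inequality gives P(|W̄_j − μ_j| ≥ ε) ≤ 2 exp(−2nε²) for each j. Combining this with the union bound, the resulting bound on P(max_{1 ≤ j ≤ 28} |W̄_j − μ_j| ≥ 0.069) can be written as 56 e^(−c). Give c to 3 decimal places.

17.025

Union bound over the 28 events: P(max_{1 ≤ j ≤ 28} |W̄_j − μ_j| ≥ 0.069) ≤ 28·2·exp(−2nε²) = 56 exp(−2·1788·0.069²).
So c = 2·1788·0.069² = 17.0253.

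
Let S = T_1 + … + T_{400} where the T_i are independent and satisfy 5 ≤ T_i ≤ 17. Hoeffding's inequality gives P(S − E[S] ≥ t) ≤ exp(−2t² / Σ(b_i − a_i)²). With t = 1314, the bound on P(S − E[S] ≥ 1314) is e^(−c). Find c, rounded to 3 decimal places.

59.951

Σ(b_i − a_i)² = 400·(12)² = 57600.
c = 2t²/57600 = 2·1314²/57600 = 59.9513.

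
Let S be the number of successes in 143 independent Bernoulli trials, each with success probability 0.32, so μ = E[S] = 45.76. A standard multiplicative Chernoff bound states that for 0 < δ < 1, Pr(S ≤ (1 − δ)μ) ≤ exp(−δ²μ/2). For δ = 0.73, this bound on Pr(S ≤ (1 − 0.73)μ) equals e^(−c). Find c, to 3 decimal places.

c = δ²μ/2 = 0.73²·45.76/2 = 12.1928.

12.193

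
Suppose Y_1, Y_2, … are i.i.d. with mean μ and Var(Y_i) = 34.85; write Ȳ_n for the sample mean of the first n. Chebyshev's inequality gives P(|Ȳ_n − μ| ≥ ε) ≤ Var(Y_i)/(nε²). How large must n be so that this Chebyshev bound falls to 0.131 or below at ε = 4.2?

16

Require 34.85/(n·4.2²) ≤ 0.131, i.e. n ≥ 34.85/(0.131·4.2²) = 15.081.
The smallest integer n is 16.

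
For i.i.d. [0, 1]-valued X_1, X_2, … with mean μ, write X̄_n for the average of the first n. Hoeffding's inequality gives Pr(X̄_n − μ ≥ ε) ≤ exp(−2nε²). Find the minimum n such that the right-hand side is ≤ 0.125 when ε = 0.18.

Require exp(−2nε²) ≤ 0.125, i.e. 2nε² ≥ ln(1/0.125) = 2.079442.
So n ≥ 2.079442 / (2·0.18²) = 32.090.
The smallest integer n is 33.

33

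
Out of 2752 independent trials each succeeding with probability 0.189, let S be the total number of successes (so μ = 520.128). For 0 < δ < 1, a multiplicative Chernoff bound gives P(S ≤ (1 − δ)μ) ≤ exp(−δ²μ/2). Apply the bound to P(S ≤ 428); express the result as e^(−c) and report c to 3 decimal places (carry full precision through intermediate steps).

Write 428 = (1 − δ)μ, so δ = 1 − 428/520.128 = 0.1771256…
Then the exponent is δ²μ/2 = (μ − 428)²/(2μ) = 8.159115.

8.159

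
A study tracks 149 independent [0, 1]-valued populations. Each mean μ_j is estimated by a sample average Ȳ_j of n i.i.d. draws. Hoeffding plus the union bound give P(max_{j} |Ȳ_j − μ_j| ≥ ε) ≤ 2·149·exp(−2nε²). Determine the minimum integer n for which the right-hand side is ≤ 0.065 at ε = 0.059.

Need 2·149·exp(−2nε²) ≤ 0.065, i.e. exp(−2nε²) ≤ 0.065/298.
So 2nε² ≥ ln(298/0.065) = 8.430461.
Hence n ≥ 8.430461/(2·0.059²) = 1210.925.
The smallest integer n is 1211.

1211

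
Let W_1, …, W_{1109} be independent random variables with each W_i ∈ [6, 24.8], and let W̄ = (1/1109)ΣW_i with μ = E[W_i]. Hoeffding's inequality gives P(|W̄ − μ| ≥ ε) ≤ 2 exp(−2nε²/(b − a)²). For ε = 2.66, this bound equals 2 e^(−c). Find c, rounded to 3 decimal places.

c = 2nε²/(b − a)² = 2·1109·2.66² / 18.8² = 44.4027.

44.403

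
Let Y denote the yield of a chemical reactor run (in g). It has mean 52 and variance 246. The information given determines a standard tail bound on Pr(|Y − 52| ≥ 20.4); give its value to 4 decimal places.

0.5911

Mean and variance are known, so Chebyshev's inequality applies.
Chebyshev: Pr(|Y − μ| ≥ t) ≤ Var(Y)/t².
Bound = 246 / 416.16 = 0.5911.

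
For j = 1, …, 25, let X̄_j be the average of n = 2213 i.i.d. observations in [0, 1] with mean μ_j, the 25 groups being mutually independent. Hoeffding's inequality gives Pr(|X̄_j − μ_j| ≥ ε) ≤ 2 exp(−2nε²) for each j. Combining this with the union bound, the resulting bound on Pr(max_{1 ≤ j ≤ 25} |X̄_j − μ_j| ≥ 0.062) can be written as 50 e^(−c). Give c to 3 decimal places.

17.014

Union bound over the 25 events: Pr(max_{1 ≤ j ≤ 25} |X̄_j − μ_j| ≥ 0.062) ≤ 25·2·exp(−2nε²) = 50 exp(−2·2213·0.062²).
So c = 2·2213·0.062² = 17.0135.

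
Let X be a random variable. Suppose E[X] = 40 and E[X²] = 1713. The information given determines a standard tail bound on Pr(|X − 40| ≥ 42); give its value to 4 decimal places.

The first two moments determine the variance, so Chebyshev's inequality is the sharpest standard bound available.
Var(X) = E[X²] − (E[X])² = 1713 − 1600 = 113.
Chebyshev's inequality: Pr(|X − μ| ≥ t) ≤ Var(X)/t² = 113/1764 = 0.0641.

0.0641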